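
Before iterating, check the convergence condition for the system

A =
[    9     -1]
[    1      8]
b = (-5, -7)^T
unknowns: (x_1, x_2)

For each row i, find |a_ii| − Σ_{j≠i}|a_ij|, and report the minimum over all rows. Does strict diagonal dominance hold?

7

row 1: |9| − (1) = 8
row 2: |8| − (1) = 7
minimum over rows = 7 → strictly diagonally dominant (convergence guaranteed)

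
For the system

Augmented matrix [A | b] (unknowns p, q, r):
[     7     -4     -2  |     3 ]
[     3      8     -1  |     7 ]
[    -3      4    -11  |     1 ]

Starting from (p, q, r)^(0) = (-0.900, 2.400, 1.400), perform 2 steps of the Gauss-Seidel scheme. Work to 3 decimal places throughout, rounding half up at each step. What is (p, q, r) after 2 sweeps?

Iteration 1:
  p = (3 - (-4)·2.400 - (-2)·1.400) / (7) = 2.200
  q = (7 - (3)·2.200 - (-1)·1.400) / (8) = 0.225
  r = (1 - (-3)·2.200 - (4)·0.225) / (-11) = -0.609
Iteration 2:
  p = (3 - (-4)·0.225 - (-2)·-0.609) / (7) = 0.383
  q = (7 - (3)·0.383 - (-1)·-0.609) / (8) = 0.655
  r = (1 - (-3)·0.383 - (4)·0.655) / (-11) = 0.043

(0.383, 0.655, 0.043)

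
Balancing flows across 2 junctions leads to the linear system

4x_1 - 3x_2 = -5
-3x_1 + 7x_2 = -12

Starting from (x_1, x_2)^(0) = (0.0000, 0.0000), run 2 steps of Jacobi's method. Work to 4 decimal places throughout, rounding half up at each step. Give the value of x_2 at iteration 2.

Iteration 1:
  x_1 = (-5 - (-3)·0.0000) / (4) = -1.2500
  x_2 = (-12 - (-3)·0.0000) / (7) = -1.7143
Iteration 2:
  x_1 = (-5 - (-3)·-1.7143) / (4) = -2.5357
  x_2 = (-12 - (-3)·-1.2500) / (7) = -2.2500

-2.2500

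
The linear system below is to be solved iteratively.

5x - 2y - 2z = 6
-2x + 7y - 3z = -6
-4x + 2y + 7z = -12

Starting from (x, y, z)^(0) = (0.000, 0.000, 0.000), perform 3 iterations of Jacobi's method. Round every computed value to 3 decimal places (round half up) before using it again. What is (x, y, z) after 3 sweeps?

Iteration 1:
  x = (6 - (-2)·0.000 - (-2)·0.000) / (5) = 1.200
  y = (-6 - (-2)·0.000 - (-3)·0.000) / (7) = -0.857
  z = (-12 - (-4)·0.000 - (2)·0.000) / (7) = -1.714
Iteration 2:
  x = (6 - (-2)·-0.857 - (-2)·-1.714) / (5) = 0.172
  y = (-6 - (-2)·1.200 - (-3)·-1.714) / (7) = -1.249
  z = (-12 - (-4)·1.200 - (2)·-0.857) / (7) = -0.784
Iteration 3:
  x = (6 - (-2)·-1.249 - (-2)·-0.784) / (5) = 0.387
  y = (-6 - (-2)·0.172 - (-3)·-0.784) / (7) = -1.144
  z = (-12 - (-4)·0.172 - (2)·-1.249) / (7) = -1.259

(0.387, -1.144, -1.259)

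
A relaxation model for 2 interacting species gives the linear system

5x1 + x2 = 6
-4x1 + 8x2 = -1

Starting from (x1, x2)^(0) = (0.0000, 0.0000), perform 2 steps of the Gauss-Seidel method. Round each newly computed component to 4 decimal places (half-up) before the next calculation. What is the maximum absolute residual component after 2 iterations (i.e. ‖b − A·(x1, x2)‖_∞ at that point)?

0.0475

Iteration 1:
  x1 = (6 - (1)·0.0000) / (5) = 1.2000
  x2 = (-1 - (-4)·1.2000) / (8) = 0.4750
Iteration 2:
  x1 = (6 - (1)·0.4750) / (5) = 1.1050
  x2 = (-1 - (-4)·1.1050) / (8) = 0.4275
Residual b − A·x = (0.0475, 0.0000); ∞-norm = 0.0475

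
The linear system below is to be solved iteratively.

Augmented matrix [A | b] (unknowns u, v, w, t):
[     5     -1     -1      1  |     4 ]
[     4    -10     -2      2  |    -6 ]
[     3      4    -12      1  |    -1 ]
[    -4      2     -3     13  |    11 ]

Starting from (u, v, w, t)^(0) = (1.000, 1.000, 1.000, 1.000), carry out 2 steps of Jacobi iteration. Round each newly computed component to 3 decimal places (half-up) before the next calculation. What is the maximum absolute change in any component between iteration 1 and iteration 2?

0.096

Iteration 1:
  u = (4 - (-1)·1.000 - (-1)·1.000 - (1)·1.000) / (5) = 1.000
  v = (-6 - (4)·1.000 - (-2)·1.000 - (2)·1.000) / (-10) = 1.000
  w = (-1 - (3)·1.000 - (4)·1.000 - (1)·1.000) / (-12) = 0.750
  t = (11 - (-4)·1.000 - (2)·1.000 - (-3)·1.000) / (13) = 1.231
Iteration 2:
  u = (4 - (-1)·1.000 - (-1)·0.750 - (1)·1.231) / (5) = 0.904
  v = (-6 - (4)·1.000 - (-2)·0.750 - (2)·1.231) / (-10) = 1.096
  w = (-1 - (3)·1.000 - (4)·1.000 - (1)·1.231) / (-12) = 0.769
  t = (11 - (-4)·1.000 - (2)·1.000 - (-3)·0.750) / (13) = 1.173
Change: (-0.096, 0.096, 0.019, -0.058) → max |·| = 0.096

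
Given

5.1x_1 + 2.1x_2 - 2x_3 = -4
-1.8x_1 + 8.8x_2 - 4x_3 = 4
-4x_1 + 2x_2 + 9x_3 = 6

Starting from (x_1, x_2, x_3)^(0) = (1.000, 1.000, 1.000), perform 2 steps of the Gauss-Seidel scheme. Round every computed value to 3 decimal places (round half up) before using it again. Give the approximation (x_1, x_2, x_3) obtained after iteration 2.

(-1.035, 0.308, 0.138)

Iteration 1:
  x_1 = (-4 - (2.1)·1.000 - (-2)·1.000) / (5.1) = -0.804
  x_2 = (4 - (-1.8)·-0.804 - (-4)·1.000) / (8.8) = 0.745
  x_3 = (6 - (-4)·-0.804 - (2)·0.745) / (9) = 0.144
Iteration 2:
  x_1 = (-4 - (2.1)·0.745 - (-2)·0.144) / (5.1) = -1.035
  x_2 = (4 - (-1.8)·-1.035 - (-4)·0.144) / (8.8) = 0.308
  x_3 = (6 - (-4)·-1.035 - (2)·0.308) / (9) = 0.138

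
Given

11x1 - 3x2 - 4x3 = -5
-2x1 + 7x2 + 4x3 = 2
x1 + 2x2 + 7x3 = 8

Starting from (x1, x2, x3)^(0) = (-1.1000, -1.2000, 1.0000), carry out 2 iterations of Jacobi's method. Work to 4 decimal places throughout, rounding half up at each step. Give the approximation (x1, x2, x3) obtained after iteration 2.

(-0.0208, -0.7726, 1.3740)

Iteration 1:
  x1 = (-5 - (-3)·-1.2000 - (-4)·1.0000) / (11) = -0.4182
  x2 = (2 - (-2)·-1.1000 - (4)·1.0000) / (7) = -0.6000
  x3 = (8 - (1)·-1.1000 - (2)·-1.2000) / (7) = 1.6429
Iteration 2:
  x1 = (-5 - (-3)·-0.6000 - (-4)·1.6429) / (11) = -0.0208
  x2 = (2 - (-2)·-0.4182 - (4)·1.6429) / (7) = -0.7726
  x3 = (8 - (1)·-0.4182 - (2)·-0.6000) / (7) = 1.3740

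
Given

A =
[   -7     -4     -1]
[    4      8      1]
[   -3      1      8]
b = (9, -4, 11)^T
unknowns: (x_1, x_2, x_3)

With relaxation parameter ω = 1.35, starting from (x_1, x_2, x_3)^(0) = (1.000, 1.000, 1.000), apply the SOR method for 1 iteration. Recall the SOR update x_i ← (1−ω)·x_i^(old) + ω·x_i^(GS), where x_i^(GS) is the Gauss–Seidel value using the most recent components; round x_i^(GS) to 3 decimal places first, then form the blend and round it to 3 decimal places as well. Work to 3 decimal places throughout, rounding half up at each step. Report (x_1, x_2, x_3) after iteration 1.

(-3.050, 0.865, -0.184)

Iteration 1:
  x_1: GS value = (9 - (-4)·1.000 - (-1)·1.000) / (-7) = -2.000;  x_1 ← (1−ω)·1.000 + ω·-2.000 = -3.050
  x_2: GS value = (-4 - (4)·-3.050 - (1)·1.000) / (8) = 0.900;  x_2 ← (1−ω)·1.000 + ω·0.900 = 0.865
  x_3: GS value = (11 - (-3)·-3.050 - (1)·0.865) / (8) = 0.123;  x_3 ← (1−ω)·1.000 + ω·0.123 = -0.184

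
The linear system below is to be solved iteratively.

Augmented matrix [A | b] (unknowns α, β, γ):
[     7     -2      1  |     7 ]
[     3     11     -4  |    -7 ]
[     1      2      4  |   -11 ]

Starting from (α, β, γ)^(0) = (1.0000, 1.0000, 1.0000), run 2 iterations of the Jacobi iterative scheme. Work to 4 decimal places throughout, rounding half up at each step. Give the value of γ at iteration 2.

-2.7630

Iteration 1:
  α = (7 - (-2)·1.0000 - (1)·1.0000) / (7) = 1.1429
  β = (-7 - (3)·1.0000 - (-4)·1.0000) / (11) = -0.5455
  γ = (-11 - (1)·1.0000 - (2)·1.0000) / (4) = -3.5000
Iteration 2:
  α = (7 - (-2)·-0.5455 - (1)·-3.5000) / (7) = 1.3441
  β = (-7 - (3)·1.1429 - (-4)·-3.5000) / (11) = -2.2208
  γ = (-11 - (1)·1.1429 - (2)·-0.5455) / (4) = -2.7630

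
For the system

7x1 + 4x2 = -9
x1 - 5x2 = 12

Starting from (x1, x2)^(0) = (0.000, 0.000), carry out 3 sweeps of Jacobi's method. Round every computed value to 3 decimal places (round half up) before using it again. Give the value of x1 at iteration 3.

Iteration 1:
  x1 = (-9 - (4)·0.000) / (7) = -1.286
  x2 = (12 - (1)·0.000) / (-5) = -2.400
Iteration 2:
  x1 = (-9 - (4)·-2.400) / (7) = 0.086
  x2 = (12 - (1)·-1.286) / (-5) = -2.657
Iteration 3:
  x1 = (-9 - (4)·-2.657) / (7) = 0.233
  x2 = (12 - (1)·0.086) / (-5) = -2.383

0.233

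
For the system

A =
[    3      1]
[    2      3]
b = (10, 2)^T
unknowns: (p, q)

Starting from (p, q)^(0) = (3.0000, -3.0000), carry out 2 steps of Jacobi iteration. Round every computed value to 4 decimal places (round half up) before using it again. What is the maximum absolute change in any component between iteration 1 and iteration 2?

Iteration 1:
  p = (10 - (1)·-3.0000) / (3) = 4.3333
  q = (2 - (2)·3.0000) / (3) = -1.3333
Iteration 2:
  p = (10 - (1)·-1.3333) / (3) = 3.7778
  q = (2 - (2)·4.3333) / (3) = -2.2222
Change: (-0.5555, -0.8889) → max |·| = 0.8889

0.8889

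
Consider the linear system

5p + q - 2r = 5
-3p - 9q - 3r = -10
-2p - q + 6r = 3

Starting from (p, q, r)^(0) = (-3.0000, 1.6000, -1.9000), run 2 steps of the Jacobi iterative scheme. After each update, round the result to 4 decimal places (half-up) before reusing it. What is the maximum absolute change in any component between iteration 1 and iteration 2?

Iteration 1:
  p = (5 - (1)·1.6000 - (-2)·-1.9000) / (5) = -0.0800
  q = (-10 - (-3)·-3.0000 - (-3)·-1.9000) / (-9) = 2.7444
  r = (3 - (-2)·-3.0000 - (-1)·1.6000) / (6) = -0.2333
Iteration 2:
  p = (5 - (1)·2.7444 - (-2)·-0.2333) / (5) = 0.3578
  q = (-10 - (-3)·-0.0800 - (-3)·-0.2333) / (-9) = 1.2155
  r = (3 - (-2)·-0.0800 - (-1)·2.7444) / (6) = 0.9307
Change: (0.4378, -1.5289, 1.1640) → max |·| = 1.5289

1.5289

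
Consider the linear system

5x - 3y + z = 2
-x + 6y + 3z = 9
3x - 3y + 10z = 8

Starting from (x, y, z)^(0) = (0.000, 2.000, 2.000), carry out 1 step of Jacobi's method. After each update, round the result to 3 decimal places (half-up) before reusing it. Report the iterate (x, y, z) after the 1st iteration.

(1.200, 0.500, 1.400)

Iteration 1:
  x = (2 - (-3)·2.000 - (1)·2.000) / (5) = 1.200
  y = (9 - (-1)·0.000 - (3)·2.000) / (6) = 0.500
  z = (8 - (3)·0.000 - (-3)·2.000) / (10) = 1.400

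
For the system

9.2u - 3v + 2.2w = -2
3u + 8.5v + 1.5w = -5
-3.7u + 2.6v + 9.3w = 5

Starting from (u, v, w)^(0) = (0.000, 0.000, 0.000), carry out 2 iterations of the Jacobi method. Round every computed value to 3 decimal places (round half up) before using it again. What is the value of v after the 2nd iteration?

Iteration 1:
  u = (-2 - (-3)·0.000 - (2.2)·0.000) / (9.2) = -0.217
  v = (-5 - (3)·0.000 - (1.5)·0.000) / (8.5) = -0.588
  w = (5 - (-3.7)·0.000 - (2.6)·0.000) / (9.3) = 0.538
Iteration 2:
  u = (-2 - (-3)·-0.588 - (2.2)·0.538) / (9.2) = -0.538
  v = (-5 - (3)·-0.217 - (1.5)·0.538) / (8.5) = -0.607
  w = (5 - (-3.7)·-0.217 - (2.6)·-0.588) / (9.3) = 0.616

-0.607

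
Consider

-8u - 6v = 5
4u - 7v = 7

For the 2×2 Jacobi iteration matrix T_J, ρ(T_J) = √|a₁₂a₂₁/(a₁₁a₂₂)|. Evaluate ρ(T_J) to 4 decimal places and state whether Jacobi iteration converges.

a₁₂a₂₁/(a₁₁a₂₂) = (-6)·(4) / ((-8)·(-7)) = -0.428571
ρ = √|-0.428571| = √0.428571 = 0.6547
ρ < 1, so Jacobi converges

0.6547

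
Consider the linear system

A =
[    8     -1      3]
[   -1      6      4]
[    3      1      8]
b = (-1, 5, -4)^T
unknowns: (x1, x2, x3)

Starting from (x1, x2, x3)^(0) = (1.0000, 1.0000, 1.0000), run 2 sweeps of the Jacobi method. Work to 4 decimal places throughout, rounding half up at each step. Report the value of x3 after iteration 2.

Iteration 1:
  x1 = (-1 - (-1)·1.0000 - (3)·1.0000) / (8) = -0.3750
  x2 = (5 - (-1)·1.0000 - (4)·1.0000) / (6) = 0.3333
  x3 = (-4 - (3)·1.0000 - (1)·1.0000) / (8) = -1.0000
Iteration 2:
  x1 = (-1 - (-1)·0.3333 - (3)·-1.0000) / (8) = 0.2917
  x2 = (5 - (-1)·-0.3750 - (4)·-1.0000) / (6) = 1.4375
  x3 = (-4 - (3)·-0.3750 - (1)·0.3333) / (8) = -0.4010

-0.4010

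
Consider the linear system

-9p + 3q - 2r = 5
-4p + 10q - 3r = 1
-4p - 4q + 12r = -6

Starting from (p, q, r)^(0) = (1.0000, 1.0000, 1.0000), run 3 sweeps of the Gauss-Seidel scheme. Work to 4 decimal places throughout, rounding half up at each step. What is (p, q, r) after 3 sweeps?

Iteration 1:
  p = (5 - (3)·1.0000 - (-2)·1.0000) / (-9) = -0.4444
  q = (1 - (-4)·-0.4444 - (-3)·1.0000) / (10) = 0.2222
  r = (-6 - (-4)·-0.4444 - (-4)·0.2222) / (12) = -0.5741
Iteration 2:
  p = (5 - (3)·0.2222 - (-2)·-0.5741) / (-9) = -0.3539
  q = (1 - (-4)·-0.3539 - (-3)·-0.5741) / (10) = -0.2138
  r = (-6 - (-4)·-0.3539 - (-4)·-0.2138) / (12) = -0.6892
Iteration 3:
  p = (5 - (3)·-0.2138 - (-2)·-0.6892) / (-9) = -0.4737
  q = (1 - (-4)·-0.4737 - (-3)·-0.6892) / (10) = -0.2962
  r = (-6 - (-4)·-0.4737 - (-4)·-0.2962) / (12) = -0.7566

(-0.4737, -0.2962, -0.7566)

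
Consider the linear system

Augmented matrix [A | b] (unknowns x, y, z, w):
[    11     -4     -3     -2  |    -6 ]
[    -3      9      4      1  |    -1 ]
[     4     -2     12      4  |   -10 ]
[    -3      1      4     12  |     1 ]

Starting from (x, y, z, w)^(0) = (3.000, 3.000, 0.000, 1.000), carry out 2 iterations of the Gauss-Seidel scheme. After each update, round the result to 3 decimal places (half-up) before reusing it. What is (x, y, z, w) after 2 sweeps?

Iteration 1:
  x = (-6 - (-4)·3.000 - (-3)·0.000 - (-2)·1.000) / (11) = 0.727
  y = (-1 - (-3)·0.727 - (4)·0.000 - (1)·1.000) / (9) = 0.020
  z = (-10 - (4)·0.727 - (-2)·0.020 - (4)·1.000) / (12) = -1.406
  w = (1 - (-3)·0.727 - (1)·0.020 - (4)·-1.406) / (12) = 0.732
Iteration 2:
  x = (-6 - (-4)·0.020 - (-3)·-1.406 - (-2)·0.732) / (11) = -0.789
  y = (-1 - (-3)·-0.789 - (4)·-1.406 - (1)·0.732) / (9) = 0.169
  z = (-10 - (4)·-0.789 - (-2)·0.169 - (4)·0.732) / (12) = -0.786
  w = (1 - (-3)·-0.789 - (1)·0.169 - (4)·-0.786) / (12) = 0.134

(-0.789, 0.169, -0.786, 0.134)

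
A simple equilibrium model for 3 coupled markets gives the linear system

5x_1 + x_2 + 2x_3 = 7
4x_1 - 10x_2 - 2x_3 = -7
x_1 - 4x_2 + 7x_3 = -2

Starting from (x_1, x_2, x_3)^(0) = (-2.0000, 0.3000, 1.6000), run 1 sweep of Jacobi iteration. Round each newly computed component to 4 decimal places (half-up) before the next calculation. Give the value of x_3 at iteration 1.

0.1714

Iteration 1:
  x_1 = (7 - (1)·0.3000 - (2)·1.6000) / (5) = 0.7000
  x_2 = (-7 - (4)·-2.0000 - (-2)·1.6000) / (-10) = -0.4200
  x_3 = (-2 - (1)·-2.0000 - (-4)·0.3000) / (7) = 0.1714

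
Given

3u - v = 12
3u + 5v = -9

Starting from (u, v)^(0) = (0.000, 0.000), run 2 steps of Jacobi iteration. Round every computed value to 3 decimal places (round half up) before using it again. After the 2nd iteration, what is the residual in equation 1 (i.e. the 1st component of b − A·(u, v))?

Iteration 1:
  u = (12 - (-1)·0.000) / (3) = 4.000
  v = (-9 - (3)·0.000) / (5) = -1.800
Iteration 2:
  u = (12 - (-1)·-1.800) / (3) = 3.400
  v = (-9 - (3)·4.000) / (5) = -4.200
Residual b − A·x = (-2.400, 1.800)

-2.400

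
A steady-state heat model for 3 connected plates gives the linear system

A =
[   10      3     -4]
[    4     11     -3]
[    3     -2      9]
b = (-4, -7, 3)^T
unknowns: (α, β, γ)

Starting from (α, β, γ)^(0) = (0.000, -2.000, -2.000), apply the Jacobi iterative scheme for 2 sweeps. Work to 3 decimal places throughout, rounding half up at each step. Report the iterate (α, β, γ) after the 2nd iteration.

Iteration 1:
  α = (-4 - (3)·-2.000 - (-4)·-2.000) / (10) = -0.600
  β = (-7 - (4)·0.000 - (-3)·-2.000) / (11) = -1.182
  γ = (3 - (3)·0.000 - (-2)·-2.000) / (9) = -0.111
Iteration 2:
  α = (-4 - (3)·-1.182 - (-4)·-0.111) / (10) = -0.090
  β = (-7 - (4)·-0.600 - (-3)·-0.111) / (11) = -0.448
  γ = (3 - (3)·-0.600 - (-2)·-1.182) / (9) = 0.271

(-0.090, -0.448, 0.271)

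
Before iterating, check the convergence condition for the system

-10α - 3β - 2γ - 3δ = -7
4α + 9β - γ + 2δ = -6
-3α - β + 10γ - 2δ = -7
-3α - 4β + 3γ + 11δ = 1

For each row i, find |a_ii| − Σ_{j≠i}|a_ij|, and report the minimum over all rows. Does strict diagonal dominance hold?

1

row 1: |-10| − (3+2+3) = 2
row 2: |9| − (4+1+2) = 2
row 3: |10| − (3+1+2) = 4
row 4: |11| − (3+4+3) = 1
minimum over rows = 1 → strictly diagonally dominant (convergence guaranteed)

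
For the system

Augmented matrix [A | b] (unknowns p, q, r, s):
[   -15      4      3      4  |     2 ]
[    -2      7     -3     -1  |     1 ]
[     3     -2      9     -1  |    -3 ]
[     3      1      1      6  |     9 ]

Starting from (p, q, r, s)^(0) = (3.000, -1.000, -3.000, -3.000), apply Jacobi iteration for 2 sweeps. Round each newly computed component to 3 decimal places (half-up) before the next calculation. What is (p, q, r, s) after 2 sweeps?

(-0.524, -1.086, 0.182, 2.834)

Iteration 1:
  p = (2 - (4)·-1.000 - (3)·-3.000 - (4)·-3.000) / (-15) = -1.800
  q = (1 - (-2)·3.000 - (-3)·-3.000 - (-1)·-3.000) / (7) = -0.714
  r = (-3 - (3)·3.000 - (-2)·-1.000 - (-1)·-3.000) / (9) = -1.889
  s = (9 - (3)·3.000 - (1)·-1.000 - (1)·-3.000) / (6) = 0.667
Iteration 2:
  p = (2 - (4)·-0.714 - (3)·-1.889 - (4)·0.667) / (-15) = -0.524
  q = (1 - (-2)·-1.800 - (-3)·-1.889 - (-1)·0.667) / (7) = -1.086
  r = (-3 - (3)·-1.800 - (-2)·-0.714 - (-1)·0.667) / (9) = 0.182
  s = (9 - (3)·-1.800 - (1)·-0.714 - (1)·-1.889) / (6) = 2.834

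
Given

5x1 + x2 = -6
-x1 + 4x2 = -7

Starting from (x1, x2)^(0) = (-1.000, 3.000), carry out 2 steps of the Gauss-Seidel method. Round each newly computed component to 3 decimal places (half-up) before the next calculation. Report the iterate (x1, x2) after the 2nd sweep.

(-0.760, -1.940)

Iteration 1:
  x1 = (-6 - (1)·3.000) / (5) = -1.800
  x2 = (-7 - (-1)·-1.800) / (4) = -2.200
Iteration 2:
  x1 = (-6 - (1)·-2.200) / (5) = -0.760
  x2 = (-7 - (-1)·-0.760) / (4) = -1.940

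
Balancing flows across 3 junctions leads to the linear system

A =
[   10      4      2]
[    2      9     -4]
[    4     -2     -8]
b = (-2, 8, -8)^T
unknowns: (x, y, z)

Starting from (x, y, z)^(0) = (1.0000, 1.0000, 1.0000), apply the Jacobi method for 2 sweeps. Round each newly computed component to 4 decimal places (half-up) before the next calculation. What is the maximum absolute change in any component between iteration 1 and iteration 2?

Iteration 1:
  x = (-2 - (4)·1.0000 - (2)·1.0000) / (10) = -0.8000
  y = (8 - (2)·1.0000 - (-4)·1.0000) / (9) = 1.1111
  z = (-8 - (4)·1.0000 - (-2)·1.0000) / (-8) = 1.2500
Iteration 2:
  x = (-2 - (4)·1.1111 - (2)·1.2500) / (10) = -0.8944
  y = (8 - (2)·-0.8000 - (-4)·1.2500) / (9) = 1.6222
  z = (-8 - (4)·-0.8000 - (-2)·1.1111) / (-8) = 0.3222
Change: (-0.0944, 0.5111, -0.9278) → max |·| = 0.9278

0.9278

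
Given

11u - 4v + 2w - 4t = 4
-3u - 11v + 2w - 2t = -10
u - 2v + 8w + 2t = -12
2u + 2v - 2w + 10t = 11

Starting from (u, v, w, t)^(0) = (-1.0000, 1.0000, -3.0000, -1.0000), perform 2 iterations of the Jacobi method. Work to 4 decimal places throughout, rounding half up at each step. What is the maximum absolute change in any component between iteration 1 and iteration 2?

Iteration 1:
  u = (4 - (-4)·1.0000 - (2)·-3.0000 - (-4)·-1.0000) / (11) = 0.9091
  v = (-10 - (-3)·-1.0000 - (2)·-3.0000 - (-2)·-1.0000) / (-11) = 0.8182
  w = (-12 - (1)·-1.0000 - (-2)·1.0000 - (2)·-1.0000) / (8) = -0.8750
  t = (11 - (2)·-1.0000 - (2)·1.0000 - (-2)·-3.0000) / (10) = 0.5000
Iteration 2:
  u = (4 - (-4)·0.8182 - (2)·-0.8750 - (-4)·0.5000) / (11) = 1.0021
  v = (-10 - (-3)·0.9091 - (2)·-0.8750 - (-2)·0.5000) / (-11) = 0.4112
  w = (-12 - (1)·0.9091 - (-2)·0.8182 - (2)·0.5000) / (8) = -1.5341
  t = (11 - (2)·0.9091 - (2)·0.8182 - (-2)·-0.8750) / (10) = 0.5795
Change: (0.0930, -0.4070, -0.6591, 0.0795) → max |·| = 0.6591

0.6591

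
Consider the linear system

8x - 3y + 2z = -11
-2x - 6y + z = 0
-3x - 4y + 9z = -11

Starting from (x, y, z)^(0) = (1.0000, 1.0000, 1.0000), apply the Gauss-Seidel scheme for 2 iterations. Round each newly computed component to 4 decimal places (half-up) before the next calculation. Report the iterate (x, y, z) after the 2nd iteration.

Iteration 1:
  x = (-11 - (-3)·1.0000 - (2)·1.0000) / (8) = -1.2500
  y = (0 - (-2)·-1.2500 - (1)·1.0000) / (-6) = 0.5833
  z = (-11 - (-3)·-1.2500 - (-4)·0.5833) / (9) = -1.3796
Iteration 2:
  x = (-11 - (-3)·0.5833 - (2)·-1.3796) / (8) = -0.8114
  y = (0 - (-2)·-0.8114 - (1)·-1.3796) / (-6) = 0.0405
  z = (-11 - (-3)·-0.8114 - (-4)·0.0405) / (9) = -1.4747

(-0.8114, 0.0405, -1.4747)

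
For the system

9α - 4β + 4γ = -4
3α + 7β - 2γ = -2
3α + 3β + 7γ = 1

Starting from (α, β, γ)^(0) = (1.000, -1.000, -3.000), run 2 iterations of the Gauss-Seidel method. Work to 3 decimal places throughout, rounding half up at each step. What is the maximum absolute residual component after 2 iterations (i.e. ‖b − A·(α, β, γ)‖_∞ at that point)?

7.014

Iteration 1:
  α = (-4 - (-4)·-1.000 - (4)·-3.000) / (9) = 0.444
  β = (-2 - (3)·0.444 - (-2)·-3.000) / (7) = -1.333
  γ = (1 - (3)·0.444 - (3)·-1.333) / (7) = 0.524
Iteration 2:
  α = (-4 - (-4)·-1.333 - (4)·0.524) / (9) = -1.270
  β = (-2 - (3)·-1.270 - (-2)·0.524) / (7) = 0.408
  γ = (1 - (3)·-1.270 - (3)·0.408) / (7) = 0.512
Residual b − A·x = (7.014, -0.022, 0.002); ∞-norm = 7.014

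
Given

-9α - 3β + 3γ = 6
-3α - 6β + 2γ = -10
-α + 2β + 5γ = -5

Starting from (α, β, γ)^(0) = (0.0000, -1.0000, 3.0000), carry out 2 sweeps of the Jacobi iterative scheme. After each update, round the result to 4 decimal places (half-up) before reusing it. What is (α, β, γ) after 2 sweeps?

Iteration 1:
  α = (6 - (-3)·-1.0000 - (3)·3.0000) / (-9) = 0.6667
  β = (-10 - (-3)·0.0000 - (2)·3.0000) / (-6) = 2.6667
  γ = (-5 - (-1)·0.0000 - (2)·-1.0000) / (5) = -0.6000
Iteration 2:
  α = (6 - (-3)·2.6667 - (3)·-0.6000) / (-9) = -1.7556
  β = (-10 - (-3)·0.6667 - (2)·-0.6000) / (-6) = 1.1333
  γ = (-5 - (-1)·0.6667 - (2)·2.6667) / (5) = -1.9333

(-1.7556, 1.1333, -1.9333)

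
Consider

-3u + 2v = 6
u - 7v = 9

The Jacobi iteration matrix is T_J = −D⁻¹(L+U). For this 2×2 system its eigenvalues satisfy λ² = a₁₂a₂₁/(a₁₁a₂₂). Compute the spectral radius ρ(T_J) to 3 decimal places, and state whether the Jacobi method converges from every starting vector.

a₁₂a₂₁/(a₁₁a₂₂) = (2)·(1) / ((-3)·(-7)) = 0.095238
ρ = √|0.095238| = √0.095238 = 0.309
ρ < 1, so Jacobi converges

0.309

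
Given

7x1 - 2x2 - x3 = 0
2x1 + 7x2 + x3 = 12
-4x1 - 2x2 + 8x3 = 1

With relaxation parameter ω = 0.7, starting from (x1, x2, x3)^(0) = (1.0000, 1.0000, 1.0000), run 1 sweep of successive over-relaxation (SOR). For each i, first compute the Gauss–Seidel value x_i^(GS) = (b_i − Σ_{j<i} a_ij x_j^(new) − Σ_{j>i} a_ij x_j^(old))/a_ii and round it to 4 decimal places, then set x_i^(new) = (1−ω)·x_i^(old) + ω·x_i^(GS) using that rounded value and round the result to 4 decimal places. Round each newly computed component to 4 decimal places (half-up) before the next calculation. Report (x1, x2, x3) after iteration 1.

(0.6000, 1.2800, 0.8215)

Iteration 1:
  x1: GS value = (0 - (-2)·1.0000 - (-1)·1.0000) / (7) = 0.4286;  x1 ← (1−ω)·1.0000 + ω·0.4286 = 0.6000
  x2: GS value = (12 - (2)·0.6000 - (1)·1.0000) / (7) = 1.4000;  x2 ← (1−ω)·1.0000 + ω·1.4000 = 1.2800
  x3: GS value = (1 - (-4)·0.6000 - (-2)·1.2800) / (8) = 0.7450;  x3 ← (1−ω)·1.0000 + ω·0.7450 = 0.8215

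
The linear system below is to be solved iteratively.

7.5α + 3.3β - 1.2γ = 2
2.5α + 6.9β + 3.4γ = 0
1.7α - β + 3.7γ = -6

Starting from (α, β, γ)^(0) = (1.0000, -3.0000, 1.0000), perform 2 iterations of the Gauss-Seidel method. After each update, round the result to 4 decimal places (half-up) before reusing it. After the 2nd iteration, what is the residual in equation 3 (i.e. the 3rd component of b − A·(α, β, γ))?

-0.0002

Iteration 1:
  α = (2 - (3.3)·-3.0000 - (-1.2)·1.0000) / (7.5) = 1.7467
  β = (0 - (2.5)·1.7467 - (3.4)·1.0000) / (6.9) = -1.1256
  γ = (-6 - (1.7)·1.7467 - (-1)·-1.1256) / (3.7) = -2.7284
Iteration 2:
  α = (2 - (3.3)·-1.1256 - (-1.2)·-2.7284) / (7.5) = 0.3254
  β = (0 - (2.5)·0.3254 - (3.4)·-2.7284) / (6.9) = 1.2265
  γ = (-6 - (1.7)·0.3254 - (-1)·1.2265) / (3.7) = -1.4396
Residual b − A·x = (-6.2155, -4.3817, -0.0002)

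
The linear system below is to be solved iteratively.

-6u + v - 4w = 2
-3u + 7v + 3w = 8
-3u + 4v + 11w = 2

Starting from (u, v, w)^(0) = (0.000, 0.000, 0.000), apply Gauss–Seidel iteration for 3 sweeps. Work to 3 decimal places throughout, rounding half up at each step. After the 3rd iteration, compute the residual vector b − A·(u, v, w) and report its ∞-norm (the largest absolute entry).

Iteration 1:
  u = (2 - (1)·0.000 - (-4)·0.000) / (-6) = -0.333
  v = (8 - (-3)·-0.333 - (3)·0.000) / (7) = 1.000
  w = (2 - (-3)·-0.333 - (4)·1.000) / (11) = -0.273
Iteration 2:
  u = (2 - (1)·1.000 - (-4)·-0.273) / (-6) = 0.015
  v = (8 - (-3)·0.015 - (3)·-0.273) / (7) = 1.266
  w = (2 - (-3)·0.015 - (4)·1.266) / (11) = -0.274
Iteration 3:
  u = (2 - (1)·1.266 - (-4)·-0.274) / (-6) = 0.060
  v = (8 - (-3)·0.060 - (3)·-0.274) / (7) = 1.286
  w = (2 - (-3)·0.060 - (4)·1.286) / (11) = -0.269
Residual b − A·x = (-0.002, -0.015, -0.005); ∞-norm = 0.015

0.015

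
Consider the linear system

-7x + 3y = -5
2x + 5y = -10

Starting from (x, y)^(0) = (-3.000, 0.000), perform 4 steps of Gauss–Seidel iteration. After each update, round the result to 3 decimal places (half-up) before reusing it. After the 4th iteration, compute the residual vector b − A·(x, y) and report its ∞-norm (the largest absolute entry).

0.032

Iteration 1:
  x = (-5 - (3)·0.000) / (-7) = 0.714
  y = (-10 - (2)·0.714) / (5) = -2.286
Iteration 2:
  x = (-5 - (3)·-2.286) / (-7) = -0.265
  y = (-10 - (2)·-0.265) / (5) = -1.894
Iteration 3:
  x = (-5 - (3)·-1.894) / (-7) = -0.097
  y = (-10 - (2)·-0.097) / (5) = -1.961
Iteration 4:
  x = (-5 - (3)·-1.961) / (-7) = -0.126
  y = (-10 - (2)·-0.126) / (5) = -1.950
Residual b − A·x = (-0.032, 0.002); ∞-norm = 0.032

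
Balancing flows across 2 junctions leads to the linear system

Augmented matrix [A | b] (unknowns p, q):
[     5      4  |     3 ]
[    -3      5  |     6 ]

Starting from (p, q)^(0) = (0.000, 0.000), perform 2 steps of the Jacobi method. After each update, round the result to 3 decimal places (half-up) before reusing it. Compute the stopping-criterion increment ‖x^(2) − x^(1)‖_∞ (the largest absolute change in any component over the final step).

0.960

Iteration 1:
  p = (3 - (4)·0.000) / (5) = 0.600
  q = (6 - (-3)·0.000) / (5) = 1.200
Iteration 2:
  p = (3 - (4)·1.200) / (5) = -0.360
  q = (6 - (-3)·0.600) / (5) = 1.560
Change: (-0.960, 0.360) → max |·| = 0.960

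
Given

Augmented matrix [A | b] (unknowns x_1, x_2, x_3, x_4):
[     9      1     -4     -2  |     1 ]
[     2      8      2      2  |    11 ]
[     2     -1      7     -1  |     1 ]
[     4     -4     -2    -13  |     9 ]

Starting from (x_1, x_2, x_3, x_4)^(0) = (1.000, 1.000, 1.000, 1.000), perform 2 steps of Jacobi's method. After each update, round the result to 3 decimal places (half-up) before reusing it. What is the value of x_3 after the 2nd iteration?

-0.079

Iteration 1:
  x_1 = (1 - (1)·1.000 - (-4)·1.000 - (-2)·1.000) / (9) = 0.667
  x_2 = (11 - (2)·1.000 - (2)·1.000 - (2)·1.000) / (8) = 0.625
  x_3 = (1 - (2)·1.000 - (-1)·1.000 - (-1)·1.000) / (7) = 0.143
  x_4 = (9 - (4)·1.000 - (-4)·1.000 - (-2)·1.000) / (-13) = -0.846
Iteration 2:
  x_1 = (1 - (1)·0.625 - (-4)·0.143 - (-2)·-0.846) / (9) = -0.083
  x_2 = (11 - (2)·0.667 - (2)·0.143 - (2)·-0.846) / (8) = 1.384
  x_3 = (1 - (2)·0.667 - (-1)·0.625 - (-1)·-0.846) / (7) = -0.079
  x_4 = (9 - (4)·0.667 - (-4)·0.625 - (-2)·0.143) / (-13) = -0.701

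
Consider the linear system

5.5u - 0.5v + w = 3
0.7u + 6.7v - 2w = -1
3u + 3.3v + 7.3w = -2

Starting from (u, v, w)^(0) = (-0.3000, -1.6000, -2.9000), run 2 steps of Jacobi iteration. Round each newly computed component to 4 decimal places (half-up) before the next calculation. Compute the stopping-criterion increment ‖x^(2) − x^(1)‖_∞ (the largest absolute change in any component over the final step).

0.9084

Iteration 1:
  u = (3 - (-0.5)·-1.6000 - (1)·-2.9000) / (5.5) = 0.9273
  v = (-1 - (0.7)·-0.3000 - (-2)·-2.9000) / (6.7) = -0.9836
  w = (-2 - (3)·-0.3000 - (3.3)·-1.6000) / (7.3) = 0.5726
Iteration 2:
  u = (3 - (-0.5)·-0.9836 - (1)·0.5726) / (5.5) = 0.3519
  v = (-1 - (0.7)·0.9273 - (-2)·0.5726) / (6.7) = -0.0752
  w = (-2 - (3)·0.9273 - (3.3)·-0.9836) / (7.3) = -0.2104
Change: (-0.5754, 0.9084, -0.7830) → max |·| = 0.9084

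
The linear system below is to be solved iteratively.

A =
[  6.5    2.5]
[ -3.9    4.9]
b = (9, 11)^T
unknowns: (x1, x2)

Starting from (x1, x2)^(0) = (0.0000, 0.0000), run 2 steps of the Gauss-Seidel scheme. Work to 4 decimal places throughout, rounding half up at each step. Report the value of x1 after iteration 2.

0.0973

Iteration 1:
  x1 = (9 - (2.5)·0.0000) / (6.5) = 1.3846
  x2 = (11 - (-3.9)·1.3846) / (4.9) = 3.3469
Iteration 2:
  x1 = (9 - (2.5)·3.3469) / (6.5) = 0.0973
  x2 = (11 - (-3.9)·0.0973) / (4.9) = 2.3223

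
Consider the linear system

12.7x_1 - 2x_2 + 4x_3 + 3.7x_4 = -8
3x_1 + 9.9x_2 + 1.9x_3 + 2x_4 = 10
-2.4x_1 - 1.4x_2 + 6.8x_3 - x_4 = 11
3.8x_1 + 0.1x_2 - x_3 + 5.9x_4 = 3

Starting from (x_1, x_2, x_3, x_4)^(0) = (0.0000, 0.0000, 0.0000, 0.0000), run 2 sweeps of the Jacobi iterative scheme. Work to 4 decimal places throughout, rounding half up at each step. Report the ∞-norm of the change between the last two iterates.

Iteration 1:
  x_1 = (-8 - (-2)·0.0000 - (4)·0.0000 - (3.7)·0.0000) / (12.7) = -0.6299
  x_2 = (10 - (3)·0.0000 - (1.9)·0.0000 - (2)·0.0000) / (9.9) = 1.0101
  x_3 = (11 - (-2.4)·0.0000 - (-1.4)·0.0000 - (-1)·0.0000) / (6.8) = 1.6176
  x_4 = (3 - (3.8)·0.0000 - (0.1)·0.0000 - (-1)·0.0000) / (5.9) = 0.5085
Iteration 2:
  x_1 = (-8 - (-2)·1.0101 - (4)·1.6176 - (3.7)·0.5085) / (12.7) = -1.1285
  x_2 = (10 - (3)·-0.6299 - (1.9)·1.6176 - (2)·0.5085) / (9.9) = 0.7878
  x_3 = (11 - (-2.4)·-0.6299 - (-1.4)·1.0101 - (-1)·0.5085) / (6.8) = 1.6781
  x_4 = (3 - (3.8)·-0.6299 - (0.1)·1.0101 - (-1)·1.6176) / (5.9) = 1.1712
Change: (-0.4986, -0.2223, 0.0605, 0.6627) → max |·| = 0.6627

0.6627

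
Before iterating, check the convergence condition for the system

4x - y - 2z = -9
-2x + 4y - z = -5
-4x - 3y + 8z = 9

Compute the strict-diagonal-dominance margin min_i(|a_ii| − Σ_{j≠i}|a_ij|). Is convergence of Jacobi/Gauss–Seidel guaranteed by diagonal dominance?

1

row 1: |4| − (1+2) = 1
row 2: |4| − (2+1) = 1
row 3: |8| − (4+3) = 1
minimum over rows = 1 → strictly diagonally dominant (convergence guaranteed)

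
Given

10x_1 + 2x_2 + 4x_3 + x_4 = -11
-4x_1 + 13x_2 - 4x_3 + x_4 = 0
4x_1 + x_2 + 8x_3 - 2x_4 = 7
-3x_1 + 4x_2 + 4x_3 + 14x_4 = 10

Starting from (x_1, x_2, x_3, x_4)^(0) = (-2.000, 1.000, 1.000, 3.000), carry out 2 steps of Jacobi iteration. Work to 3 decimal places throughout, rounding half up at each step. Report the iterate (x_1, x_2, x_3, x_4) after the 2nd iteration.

(-1.964, 0.176, 1.871, -0.275)

Iteration 1:
  x_1 = (-11 - (2)·1.000 - (4)·1.000 - (1)·3.000) / (10) = -2.000
  x_2 = (0 - (-4)·-2.000 - (-4)·1.000 - (1)·3.000) / (13) = -0.538
  x_3 = (7 - (4)·-2.000 - (1)·1.000 - (-2)·3.000) / (8) = 2.500
  x_4 = (10 - (-3)·-2.000 - (4)·1.000 - (4)·1.000) / (14) = -0.286
Iteration 2:
  x_1 = (-11 - (2)·-0.538 - (4)·2.500 - (1)·-0.286) / (10) = -1.964
  x_2 = (0 - (-4)·-2.000 - (-4)·2.500 - (1)·-0.286) / (13) = 0.176
  x_3 = (7 - (4)·-2.000 - (1)·-0.538 - (-2)·-0.286) / (8) = 1.871
  x_4 = (10 - (-3)·-2.000 - (4)·-0.538 - (4)·2.500) / (14) = -0.275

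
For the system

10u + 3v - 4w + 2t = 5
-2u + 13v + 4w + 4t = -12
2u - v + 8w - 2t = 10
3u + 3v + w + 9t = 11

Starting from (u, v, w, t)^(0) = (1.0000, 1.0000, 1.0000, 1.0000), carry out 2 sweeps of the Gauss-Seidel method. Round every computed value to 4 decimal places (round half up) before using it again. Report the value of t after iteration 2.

1.2388

Iteration 1:
  u = (5 - (3)·1.0000 - (-4)·1.0000 - (2)·1.0000) / (10) = 0.4000
  v = (-12 - (-2)·0.4000 - (4)·1.0000 - (4)·1.0000) / (13) = -1.4769
  w = (10 - (2)·0.4000 - (-1)·-1.4769 - (-2)·1.0000) / (8) = 1.2154
  t = (11 - (3)·0.4000 - (3)·-1.4769 - (1)·1.2154) / (9) = 1.4461
Iteration 2:
  u = (5 - (3)·-1.4769 - (-4)·1.2154 - (2)·1.4461) / (10) = 1.1400
  v = (-12 - (-2)·1.1400 - (4)·1.2154 - (4)·1.4461) / (13) = -1.5666
  w = (10 - (2)·1.1400 - (-1)·-1.5666 - (-2)·1.4461) / (8) = 1.1307
  t = (11 - (3)·1.1400 - (3)·-1.5666 - (1)·1.1307) / (9) = 1.2388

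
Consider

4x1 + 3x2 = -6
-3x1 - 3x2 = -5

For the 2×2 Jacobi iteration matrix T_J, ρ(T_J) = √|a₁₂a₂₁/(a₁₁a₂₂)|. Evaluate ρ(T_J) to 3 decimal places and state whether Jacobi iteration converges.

a₁₂a₂₁/(a₁₁a₂₂) = (3)·(-3) / ((4)·(-3)) = 0.750000
ρ = √|0.750000| = √0.750000 = 0.866
ρ < 1, so Jacobi converges

0.866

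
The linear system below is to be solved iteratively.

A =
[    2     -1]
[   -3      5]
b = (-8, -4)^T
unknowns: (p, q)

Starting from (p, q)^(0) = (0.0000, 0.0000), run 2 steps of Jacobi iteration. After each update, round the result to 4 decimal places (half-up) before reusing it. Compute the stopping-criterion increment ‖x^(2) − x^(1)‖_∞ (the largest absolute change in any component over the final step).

2.4000

Iteration 1:
  p = (-8 - (-1)·0.0000) / (2) = -4.0000
  q = (-4 - (-3)·0.0000) / (5) = -0.8000
Iteration 2:
  p = (-8 - (-1)·-0.8000) / (2) = -4.4000
  q = (-4 - (-3)·-4.0000) / (5) = -3.2000
Change: (-0.4000, -2.4000) → max |·| = 2.4000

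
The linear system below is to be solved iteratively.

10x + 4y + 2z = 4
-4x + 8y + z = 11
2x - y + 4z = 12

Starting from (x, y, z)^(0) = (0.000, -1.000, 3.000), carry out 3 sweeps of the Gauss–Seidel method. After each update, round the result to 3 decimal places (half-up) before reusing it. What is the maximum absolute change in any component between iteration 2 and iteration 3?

Iteration 1:
  x = (4 - (4)·-1.000 - (2)·3.000) / (10) = 0.200
  y = (11 - (-4)·0.200 - (1)·3.000) / (8) = 1.100
  z = (12 - (2)·0.200 - (-1)·1.100) / (4) = 3.175
Iteration 2:
  x = (4 - (4)·1.100 - (2)·3.175) / (10) = -0.675
  y = (11 - (-4)·-0.675 - (1)·3.175) / (8) = 0.641
  z = (12 - (2)·-0.675 - (-1)·0.641) / (4) = 3.498
Iteration 3:
  x = (4 - (4)·0.641 - (2)·3.498) / (10) = -0.556
  y = (11 - (-4)·-0.556 - (1)·3.498) / (8) = 0.660
  z = (12 - (2)·-0.556 - (-1)·0.660) / (4) = 3.443
Change: (0.119, 0.019, -0.055) → max |·| = 0.119

0.119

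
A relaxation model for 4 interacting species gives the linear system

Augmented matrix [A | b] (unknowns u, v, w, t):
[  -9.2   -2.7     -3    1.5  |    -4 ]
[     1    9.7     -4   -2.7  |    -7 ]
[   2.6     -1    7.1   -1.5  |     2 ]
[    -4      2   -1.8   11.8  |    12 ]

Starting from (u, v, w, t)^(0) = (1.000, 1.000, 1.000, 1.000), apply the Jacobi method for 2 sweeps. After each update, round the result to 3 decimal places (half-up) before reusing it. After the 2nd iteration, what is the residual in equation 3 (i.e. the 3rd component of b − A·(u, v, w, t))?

Iteration 1:
  u = (-4 - (-2.7)·1.000 - (-3)·1.000 - (1.5)·1.000) / (-9.2) = -0.022
  v = (-7 - (1)·1.000 - (-4)·1.000 - (-2.7)·1.000) / (9.7) = -0.134
  w = (2 - (2.6)·1.000 - (-1)·1.000 - (-1.5)·1.000) / (7.1) = 0.268
  t = (12 - (-4)·1.000 - (2)·1.000 - (-1.8)·1.000) / (11.8) = 1.339
Iteration 2:
  u = (-4 - (-2.7)·-0.134 - (-3)·0.268 - (1.5)·1.339) / (-9.2) = 0.605
  v = (-7 - (1)·-0.022 - (-4)·0.268 - (-2.7)·1.339) / (9.7) = -0.236
  w = (2 - (2.6)·-0.022 - (-1)·-0.134 - (-1.5)·1.339) / (7.1) = 0.554
  t = (12 - (-4)·-0.022 - (2)·-0.134 - (-1.8)·0.268) / (11.8) = 1.073
Residual b − A·x = (0.981, -0.203, -2.133, 3.228)

-2.133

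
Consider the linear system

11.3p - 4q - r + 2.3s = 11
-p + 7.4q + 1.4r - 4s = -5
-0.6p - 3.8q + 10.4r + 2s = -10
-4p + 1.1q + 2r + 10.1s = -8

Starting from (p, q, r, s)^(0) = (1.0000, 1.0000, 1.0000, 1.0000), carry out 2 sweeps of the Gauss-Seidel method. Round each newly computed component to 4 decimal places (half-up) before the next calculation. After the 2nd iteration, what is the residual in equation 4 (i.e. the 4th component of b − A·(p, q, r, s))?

-0.0001

Iteration 1:
  p = (11 - (-4)·1.0000 - (-1)·1.0000 - (2.3)·1.0000) / (11.3) = 1.2124
  q = (-5 - (-1)·1.2124 - (1.4)·1.0000 - (-4)·1.0000) / (7.4) = -0.1605
  r = (-10 - (-0.6)·1.2124 - (-3.8)·-0.1605 - (2)·1.0000) / (10.4) = -1.1425
  s = (-8 - (-4)·1.2124 - (1.1)·-0.1605 - (2)·-1.1425) / (10.1) = -0.0682
Iteration 2:
  p = (11 - (-4)·-0.1605 - (-1)·-1.1425 - (2.3)·-0.0682) / (11.3) = 0.8294
  q = (-5 - (-1)·0.8294 - (1.4)·-1.1425 - (-4)·-0.0682) / (7.4) = -0.3843
  r = (-10 - (-0.6)·0.8294 - (-3.8)·-0.3843 - (2)·-0.0682) / (10.4) = -1.0410
  s = (-8 - (-4)·0.8294 - (1.1)·-0.3843 - (2)·-1.0410) / (10.1) = -0.2156
Residual b − A·x = (-0.4545, -0.7318, 0.2949, -0.0001)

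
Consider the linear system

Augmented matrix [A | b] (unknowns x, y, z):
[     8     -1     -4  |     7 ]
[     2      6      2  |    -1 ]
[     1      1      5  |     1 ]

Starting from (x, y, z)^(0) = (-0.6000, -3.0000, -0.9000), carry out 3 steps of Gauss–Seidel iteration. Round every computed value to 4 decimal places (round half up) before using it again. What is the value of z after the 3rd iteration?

0.1258

Iteration 1:
  x = (7 - (-1)·-3.0000 - (-4)·-0.9000) / (8) = 0.0500
  y = (-1 - (2)·0.0500 - (2)·-0.9000) / (6) = 0.1167
  z = (1 - (1)·0.0500 - (1)·0.1167) / (5) = 0.1667
Iteration 2:
  x = (7 - (-1)·0.1167 - (-4)·0.1667) / (8) = 0.9729
  y = (-1 - (2)·0.9729 - (2)·0.1667) / (6) = -0.5465
  z = (1 - (1)·0.9729 - (1)·-0.5465) / (5) = 0.1147
Iteration 3:
  x = (7 - (-1)·-0.5465 - (-4)·0.1147) / (8) = 0.8640
  y = (-1 - (2)·0.8640 - (2)·0.1147) / (6) = -0.4929
  z = (1 - (1)·0.8640 - (1)·-0.4929) / (5) = 0.1258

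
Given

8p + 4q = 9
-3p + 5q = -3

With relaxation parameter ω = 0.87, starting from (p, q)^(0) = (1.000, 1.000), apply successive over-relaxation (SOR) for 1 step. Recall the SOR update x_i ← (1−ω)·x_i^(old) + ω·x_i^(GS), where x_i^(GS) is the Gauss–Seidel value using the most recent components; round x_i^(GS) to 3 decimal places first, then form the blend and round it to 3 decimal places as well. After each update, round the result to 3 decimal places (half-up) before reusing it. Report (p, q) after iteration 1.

Iteration 1:
  p: GS value = (9 - (4)·1.000) / (8) = 0.625;  p ← (1−ω)·1.000 + ω·0.625 = 0.674
  q: GS value = (-3 - (-3)·0.674) / (5) = -0.196;  q ← (1−ω)·1.000 + ω·-0.196 = -0.041

(0.674, -0.041)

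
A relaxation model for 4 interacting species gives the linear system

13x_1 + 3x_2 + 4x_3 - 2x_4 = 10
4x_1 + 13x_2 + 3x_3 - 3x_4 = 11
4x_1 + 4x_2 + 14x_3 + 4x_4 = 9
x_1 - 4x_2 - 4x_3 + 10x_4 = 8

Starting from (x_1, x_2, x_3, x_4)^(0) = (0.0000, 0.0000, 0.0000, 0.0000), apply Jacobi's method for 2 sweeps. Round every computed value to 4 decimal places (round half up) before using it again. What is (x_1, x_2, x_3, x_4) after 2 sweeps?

(0.4992, 0.6457, -0.0473, 1.3187)

Iteration 1:
  x_1 = (10 - (3)·0.0000 - (4)·0.0000 - (-2)·0.0000) / (13) = 0.7692
  x_2 = (11 - (4)·0.0000 - (3)·0.0000 - (-3)·0.0000) / (13) = 0.8462
  x_3 = (9 - (4)·0.0000 - (4)·0.0000 - (4)·0.0000) / (14) = 0.6429
  x_4 = (8 - (1)·0.0000 - (-4)·0.0000 - (-4)·0.0000) / (10) = 0.8000
Iteration 2:
  x_1 = (10 - (3)·0.8462 - (4)·0.6429 - (-2)·0.8000) / (13) = 0.4992
  x_2 = (11 - (4)·0.7692 - (3)·0.6429 - (-3)·0.8000) / (13) = 0.6457
  x_3 = (9 - (4)·0.7692 - (4)·0.8462 - (4)·0.8000) / (14) = -0.0473
  x_4 = (8 - (1)·0.7692 - (-4)·0.8462 - (-4)·0.6429) / (10) = 1.3187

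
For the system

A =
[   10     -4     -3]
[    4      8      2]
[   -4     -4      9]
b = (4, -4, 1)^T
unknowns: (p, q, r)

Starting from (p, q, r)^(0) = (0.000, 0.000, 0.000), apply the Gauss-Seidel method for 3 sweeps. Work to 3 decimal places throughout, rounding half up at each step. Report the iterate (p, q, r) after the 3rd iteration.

Iteration 1:
  p = (4 - (-4)·0.000 - (-3)·0.000) / (10) = 0.400
  q = (-4 - (4)·0.400 - (2)·0.000) / (8) = -0.700
  r = (1 - (-4)·0.400 - (-4)·-0.700) / (9) = -0.022
Iteration 2:
  p = (4 - (-4)·-0.700 - (-3)·-0.022) / (10) = 0.113
  q = (-4 - (4)·0.113 - (2)·-0.022) / (8) = -0.551
  r = (1 - (-4)·0.113 - (-4)·-0.551) / (9) = -0.084
Iteration 3:
  p = (4 - (-4)·-0.551 - (-3)·-0.084) / (10) = 0.154
  q = (-4 - (4)·0.154 - (2)·-0.084) / (8) = -0.556
  r = (1 - (-4)·0.154 - (-4)·-0.556) / (9) = -0.068

(0.154, -0.556, -0.068)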